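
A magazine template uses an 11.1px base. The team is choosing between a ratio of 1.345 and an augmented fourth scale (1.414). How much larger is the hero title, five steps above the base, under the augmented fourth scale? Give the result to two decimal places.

13.89px

At 1.345: 11.1 × 1.345⁵ = 48.8579px
Augmented fourth: 11.1 × 1.414⁵ = 62.7437px
Difference: 62.7437 − 48.8579 = 13.8858px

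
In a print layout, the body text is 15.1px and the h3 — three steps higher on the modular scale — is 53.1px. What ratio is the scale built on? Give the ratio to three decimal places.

r³ = 53.1 / 15.1, so r = (53.1/15.1)^(1/3).
r = 3.5166^(1/3) ≈ 1.5207

1.521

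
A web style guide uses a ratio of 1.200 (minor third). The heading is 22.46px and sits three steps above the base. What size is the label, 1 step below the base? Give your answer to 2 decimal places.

10.83px

22.46 ÷ 1.200⁴ = 22.46 ÷ 2.07360 ≈ 10.831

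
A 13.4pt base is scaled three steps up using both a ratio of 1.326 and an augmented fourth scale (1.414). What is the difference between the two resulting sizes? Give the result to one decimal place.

6.6pt

At 1.326: 13.4 × 1.326³ = 31.242pt
Augmented fourth: 13.4 × 1.414³ = 37.884pt
Difference: 37.884 − 31.242 = 6.642pt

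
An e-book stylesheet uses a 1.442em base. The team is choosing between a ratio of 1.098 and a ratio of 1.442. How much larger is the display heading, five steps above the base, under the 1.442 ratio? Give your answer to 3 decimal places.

At 1.098: 1.442 × 1.098⁵ = 2.30132em
At 1.442: 1.442 × 1.442⁵ = 8.99066em
Difference: 8.99066 − 2.30132 = 6.68934em

6.689em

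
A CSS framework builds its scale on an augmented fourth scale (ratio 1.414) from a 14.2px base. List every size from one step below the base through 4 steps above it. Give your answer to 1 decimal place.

10.0px, 14.2px, 20.1px, 28.4px, 40.1px, 56.8px

Step -1: 14.2 ÷ 1.414 = 10.0
Step 0: 14.2px
Step 1: 14.2 × 1.414 = 20.1
Step 2: 14.2 × 1.414² = 28.4
Step 3: 14.2 × 1.414³ = 40.1
Step 4: 14.2 × 1.414⁴ = 56.8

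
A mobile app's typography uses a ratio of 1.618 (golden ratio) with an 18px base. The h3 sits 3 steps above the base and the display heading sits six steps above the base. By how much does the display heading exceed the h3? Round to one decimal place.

246.7px

Step 3: 18.0 × 1.618³ = 76.244px
Step 6: 18.0 × 1.618⁶ = 322.956px
Difference: 322.956 − 76.244 = 246.712px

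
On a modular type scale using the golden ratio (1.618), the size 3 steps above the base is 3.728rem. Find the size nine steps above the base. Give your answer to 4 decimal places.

66.8878rem

3.728 × 1.618⁶ = 3.728 × 17.94201 ≈ 66.8878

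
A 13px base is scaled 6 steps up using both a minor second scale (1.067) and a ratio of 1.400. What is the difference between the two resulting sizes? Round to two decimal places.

Minor second: 13.0 × 1.067⁶ = 19.1836px
At 1.400: 13.0 × 1.400⁶ = 97.8840px
Difference: 97.8840 − 19.1836 = 78.7004px

78.70px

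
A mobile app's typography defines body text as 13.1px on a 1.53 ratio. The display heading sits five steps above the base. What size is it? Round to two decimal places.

13.1 × 1.53⁵ = 13.1 × 8.38411 ≈ 109.83

109.83px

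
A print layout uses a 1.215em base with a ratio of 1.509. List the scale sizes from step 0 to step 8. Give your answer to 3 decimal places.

1.215em, 1.833em, 2.767em, 4.175em, 6.300em, 9.507em, 14.345em, 21.647em, 32.666em

Step 0: 1.215em
Step 1: 1.215 × 1.509 = 1.833
Step 2: 1.215 × 1.509² = 2.767
Step 3: 1.215 × 1.509³ = 4.175
Step 4: 1.215 × 1.509⁴ = 6.300
Step 5: 1.215 × 1.509⁵ = 9.507
Step 6: 1.215 × 1.509⁶ = 14.345
Step 7: 1.215 × 1.509⁷ = 21.647
Step 8: 1.215 × 1.509⁸ = 32.666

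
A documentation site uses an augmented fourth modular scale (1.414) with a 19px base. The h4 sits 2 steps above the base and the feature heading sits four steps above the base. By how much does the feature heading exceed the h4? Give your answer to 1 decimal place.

Step 2: 19.0 × 1.414² = 37.989px
Step 4: 19.0 × 1.414⁴ = 75.954px
Difference: 75.954 − 37.989 = 37.965px

38.0px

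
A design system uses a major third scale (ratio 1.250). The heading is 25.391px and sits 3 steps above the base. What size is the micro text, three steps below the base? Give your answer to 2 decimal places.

The gap is -3 − (3) = -6 steps, so the factor is 1.250^-6.
25.391 ÷ 1.250⁶ = 25.391 ÷ 3.81470 ≈ 6.656

6.66px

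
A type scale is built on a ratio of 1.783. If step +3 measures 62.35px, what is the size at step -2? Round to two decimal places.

The gap is -2 − (3) = -5 steps, so the factor is 1.783^-5.
62.35 ÷ 1.783⁵ = 62.35 ÷ 18.02008 ≈ 3.460

3.46px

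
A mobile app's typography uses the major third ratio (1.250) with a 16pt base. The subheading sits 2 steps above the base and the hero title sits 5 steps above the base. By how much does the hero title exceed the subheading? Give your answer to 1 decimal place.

Step 2: 16.0 × 1.250² = 25.000pt
Step 5: 16.0 × 1.250⁵ = 48.828pt
Difference: 48.828 − 25.000 = 23.828pt

23.8pt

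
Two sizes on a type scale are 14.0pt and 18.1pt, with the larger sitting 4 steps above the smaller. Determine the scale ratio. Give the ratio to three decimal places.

1.066

The ratio satisfies 14.0 × r⁴ = 18.1, so r = (18.1 / 14.0)^(1/4).
r = 1.2929^(1/4) ≈ 1.0663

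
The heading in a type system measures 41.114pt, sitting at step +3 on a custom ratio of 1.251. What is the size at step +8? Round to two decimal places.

Moving from step +3 to step +8 is 5 steps up, so multiply by r⁵.
41.114 × 1.251⁵ = 41.114 × 3.06398 ≈ 125.973

125.97pt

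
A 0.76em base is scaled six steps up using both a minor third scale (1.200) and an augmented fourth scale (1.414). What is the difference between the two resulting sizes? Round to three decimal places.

Minor third: 0.76 × 1.200⁶ = 2.26935em
Augmented fourth: 0.76 × 1.414⁶ = 6.07449em
Difference: 6.07449 − 2.26935 = 3.80514em

3.805em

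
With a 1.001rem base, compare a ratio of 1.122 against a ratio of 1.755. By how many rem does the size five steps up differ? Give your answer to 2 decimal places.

At 1.122: 1.001 × 1.122⁵ = 1.7799rem
At 1.755: 1.001 × 1.755⁵ = 16.6656rem
Difference: 16.6656 − 1.7799 = 14.8857rem

14.89rem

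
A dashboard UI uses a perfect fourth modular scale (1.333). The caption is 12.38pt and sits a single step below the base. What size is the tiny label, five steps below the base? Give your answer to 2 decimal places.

3.92pt

12.38 ÷ 1.333⁴ = 12.38 ÷ 3.15733 ≈ 3.921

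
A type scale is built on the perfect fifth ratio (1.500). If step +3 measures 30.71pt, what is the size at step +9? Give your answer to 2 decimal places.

30.71 × 1.500⁶ = 30.71 × 11.39062 ≈ 349.806

349.81pt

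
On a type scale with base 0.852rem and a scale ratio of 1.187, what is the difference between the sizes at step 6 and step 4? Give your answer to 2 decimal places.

Step 4: 0.852 × 1.187⁴ = 1.6914rem
Step 6: 0.852 × 1.187⁶ = 2.3831rem
Difference: 2.3831 − 1.6914 = 0.6917rem

0.69rem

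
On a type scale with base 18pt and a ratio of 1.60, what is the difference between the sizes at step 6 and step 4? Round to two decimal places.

Step 4: 18.0 × 1.60⁴ = 117.9648pt
Step 6: 18.0 × 1.60⁶ = 301.9899pt
Difference: 301.9899 − 117.9648 = 184.0251pt

184.03pt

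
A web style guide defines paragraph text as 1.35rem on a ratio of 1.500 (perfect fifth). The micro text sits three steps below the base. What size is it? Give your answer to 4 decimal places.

0.4000rem

1.35 ÷ 1.500³ = 1.35 ÷ 3.37500 ≈ 0.4000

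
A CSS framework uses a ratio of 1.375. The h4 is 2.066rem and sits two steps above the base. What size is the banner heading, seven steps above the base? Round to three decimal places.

The gap is 7 − (2) = 5 steps, so the factor is 1.375^5.
2.066 × 1.375⁵ = 2.066 × 4.91489 ≈ 10.154

10.154rem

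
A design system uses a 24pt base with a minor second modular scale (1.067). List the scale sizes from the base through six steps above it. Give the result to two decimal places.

24.00pt, 25.61pt, 27.32pt, 29.15pt, 31.11pt, 33.19pt, 35.42pt

Step 0: 24pt
Step 1: 24.0 × 1.067 = 25.61
Step 2: 24.0 × 1.067² = 27.32
Step 3: 24.0 × 1.067³ = 29.15
Step 4: 24.0 × 1.067⁴ = 31.11
Step 5: 24.0 × 1.067⁵ = 33.19
Step 6: 24.0 × 1.067⁶ = 35.42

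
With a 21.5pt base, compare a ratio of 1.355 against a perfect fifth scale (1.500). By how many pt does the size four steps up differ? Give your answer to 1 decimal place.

At 1.355: 21.5 × 1.355⁴ = 72.476pt
Perfect fifth: 21.5 × 1.500⁴ = 108.844pt
Difference: 108.844 − 72.476 = 36.368pt

36.4pt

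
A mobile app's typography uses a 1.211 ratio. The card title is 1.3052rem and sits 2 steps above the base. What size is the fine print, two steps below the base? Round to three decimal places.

0.607rem

The gap is -2 − (2) = -4 steps, so the factor is 1.211^-4.
1.3052 ÷ 1.211⁴ = 1.3052 ÷ 2.15068 ≈ 0.607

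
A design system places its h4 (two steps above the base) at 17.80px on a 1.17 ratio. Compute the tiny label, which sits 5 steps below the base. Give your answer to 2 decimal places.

17.80 ÷ 1.17⁷ = 17.80 ÷ 3.00124 ≈ 5.931

5.93px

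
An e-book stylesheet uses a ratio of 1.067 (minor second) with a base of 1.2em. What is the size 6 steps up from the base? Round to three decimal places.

1.771em

1.2 × 1.067⁶ = 1.2 × 1.47566 ≈ 1.771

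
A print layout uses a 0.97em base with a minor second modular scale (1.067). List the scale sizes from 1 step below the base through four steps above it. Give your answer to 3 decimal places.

Step -1: 0.97 ÷ 1.067 = 0.909
Step 0: 0.97em
Step 1: 0.97 × 1.067 = 1.035
Step 2: 0.97 × 1.067² = 1.104
Step 3: 0.97 × 1.067³ = 1.178
Step 4: 0.97 × 1.067⁴ = 1.257

0.909em, 0.970em, 1.035em, 1.104em, 1.178em, 1.257em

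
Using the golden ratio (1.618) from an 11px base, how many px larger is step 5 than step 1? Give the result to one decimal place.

104.2px

Step 1: 11.0 × 1.618 = 17.798px
Step 5: 11.0 × 1.618⁵ = 121.979px
Difference: 121.979 − 17.798 = 104.181px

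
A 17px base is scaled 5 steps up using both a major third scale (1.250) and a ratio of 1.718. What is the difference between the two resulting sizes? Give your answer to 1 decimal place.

Major third: 17.0 × 1.250⁵ = 51.880px
At 1.718: 17.0 × 1.718⁵ = 254.428px
Difference: 254.428 − 51.880 = 202.548px

202.5px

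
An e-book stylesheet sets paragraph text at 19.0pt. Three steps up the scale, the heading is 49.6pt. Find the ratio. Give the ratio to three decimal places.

r³ = 49.6 / 19.0, so r = (49.6/19.0)^(1/3).
r = 2.6105^(1/3) ≈ 1.3769

1.377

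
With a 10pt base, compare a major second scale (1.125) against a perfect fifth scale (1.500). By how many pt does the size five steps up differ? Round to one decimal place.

Major second: 10.0 × 1.125⁵ = 18.020pt
Perfect fifth: 10.0 × 1.500⁵ = 75.938pt
Difference: 75.938 − 18.020 = 57.918pt

57.9pt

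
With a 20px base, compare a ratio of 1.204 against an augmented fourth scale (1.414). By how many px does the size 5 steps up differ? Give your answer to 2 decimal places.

At 1.204: 20.0 × 1.204⁵ = 50.6014px
Augmented fourth: 20.0 × 1.414⁵ = 113.0517px
Difference: 113.0517 − 50.6014 = 62.4503px

62.45px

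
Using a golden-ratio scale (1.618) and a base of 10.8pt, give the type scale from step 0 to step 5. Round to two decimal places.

10.80pt, 17.47pt, 28.27pt, 45.75pt, 74.02pt, 119.76pt

Step 0: 10.8pt
Step 1: 10.8 × 1.618 = 17.47
Step 2: 10.8 × 1.618² = 28.27
Step 3: 10.8 × 1.618³ = 45.75
Step 4: 10.8 × 1.618⁴ = 74.02
Step 5: 10.8 × 1.618⁵ = 119.76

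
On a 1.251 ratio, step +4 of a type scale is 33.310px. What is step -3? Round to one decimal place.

6.9px

The gap is -3 − (4) = -7 steps, so the factor is 1.251^-7.
33.310 ÷ 1.251⁷ = 33.310 ÷ 4.79514 ≈ 6.947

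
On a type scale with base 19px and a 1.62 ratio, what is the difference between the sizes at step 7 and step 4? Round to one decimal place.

Step 4: 19.0 × 1.62⁴ = 130.862px
Step 7: 19.0 × 1.62⁷ = 556.364px
Difference: 556.364 − 130.862 = 425.502px

425.5px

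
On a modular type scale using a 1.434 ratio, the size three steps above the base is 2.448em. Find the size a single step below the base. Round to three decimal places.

0.579em

The gap is -1 − (3) = -4 steps, so the factor is 1.434^-4.
2.448 ÷ 1.434⁴ = 2.448 ÷ 4.22860 ≈ 0.579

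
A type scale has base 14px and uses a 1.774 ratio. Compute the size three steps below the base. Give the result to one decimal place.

A modular type scale is a geometric sequence: sizeₙ = base × rⁿ.
14.0 ÷ 1.774³ = 14.0 ÷ 5.58291 ≈ 2.51

2.5px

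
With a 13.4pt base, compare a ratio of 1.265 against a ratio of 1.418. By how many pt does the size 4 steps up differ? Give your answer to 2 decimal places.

19.86pt

At 1.265: 13.4 × 1.265⁴ = 34.3136pt
At 1.418: 13.4 × 1.418⁴ = 54.1763pt
Difference: 54.1763 − 34.3136 = 19.8627pt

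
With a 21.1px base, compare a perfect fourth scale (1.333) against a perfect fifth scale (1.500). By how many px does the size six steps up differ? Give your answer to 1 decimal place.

Perfect fourth: 21.1 × 1.333⁶ = 118.376px
Perfect fifth: 21.1 × 1.500⁶ = 240.342px
Difference: 240.342 − 118.376 = 121.966px

122.0px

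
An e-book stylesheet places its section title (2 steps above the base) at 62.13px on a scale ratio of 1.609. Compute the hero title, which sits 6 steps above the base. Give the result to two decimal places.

The gap is 6 − (2) = 4 steps, so the factor is 1.609^4.
62.13 × 1.609⁴ = 62.13 × 6.70230 ≈ 416.414

416.41px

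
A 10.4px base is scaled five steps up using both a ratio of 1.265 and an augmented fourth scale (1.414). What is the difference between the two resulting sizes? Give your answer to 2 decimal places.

At 1.265: 10.4 × 1.265⁵ = 33.6888px
Augmented fourth: 10.4 × 1.414⁵ = 58.7869px
Difference: 58.7869 − 33.6888 = 25.0981px

25.10px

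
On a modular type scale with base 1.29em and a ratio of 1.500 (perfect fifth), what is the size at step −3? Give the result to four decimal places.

0.3822em

1.29 ÷ 1.500³ = 1.29 ÷ 3.37500 ≈ 0.3822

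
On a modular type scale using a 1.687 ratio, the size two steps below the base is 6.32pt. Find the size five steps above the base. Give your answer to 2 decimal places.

Moving from step -2 to step +5 is 7 steps up, so multiply by r⁷.
6.32 × 1.687⁷ = 6.32 × 38.88710 ≈ 245.766

245.77pt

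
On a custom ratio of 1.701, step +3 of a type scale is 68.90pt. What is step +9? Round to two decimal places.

1668.96pt

68.90 × 1.701⁶ = 68.90 × 24.22289 ≈ 1668.957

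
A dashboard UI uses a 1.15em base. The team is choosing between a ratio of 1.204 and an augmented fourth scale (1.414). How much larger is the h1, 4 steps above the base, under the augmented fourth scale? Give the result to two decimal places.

2.18em

At 1.204: 1.15 × 1.204⁴ = 2.4166em
Augmented fourth: 1.15 × 1.414⁴ = 4.5972em
Difference: 4.5972 − 2.4166 = 2.1806em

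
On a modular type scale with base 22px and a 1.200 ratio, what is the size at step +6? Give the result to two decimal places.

65.69px

A modular type scale is a geometric sequence: sizeₙ = base × rⁿ.
22.0 × 1.200⁶ = 22.0 × 2.98598 ≈ 65.69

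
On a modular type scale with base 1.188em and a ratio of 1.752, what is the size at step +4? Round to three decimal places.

11.193em

A modular type scale is a geometric sequence: sizeₙ = base × rⁿ.
1.188 × 1.752⁴ = 1.188 × 9.42185 ≈ 11.193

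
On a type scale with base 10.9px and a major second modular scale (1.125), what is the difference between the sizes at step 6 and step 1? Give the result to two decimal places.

Step 1: 10.9 × 1.125 = 12.2625px
Step 6: 10.9 × 1.125⁶ = 22.0974px
Difference: 22.0974 − 12.2625 = 9.8349px

9.83px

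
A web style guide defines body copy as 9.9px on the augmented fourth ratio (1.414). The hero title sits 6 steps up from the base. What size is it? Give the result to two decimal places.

Every step multiplies by the scale ratio.
9.9 × 1.414⁶ = 9.9 × 7.99275 ≈ 79.13

79.13px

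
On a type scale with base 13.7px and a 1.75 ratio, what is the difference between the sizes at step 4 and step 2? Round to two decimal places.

Step 2: 13.7 × 1.75² = 41.9562px
Step 4: 13.7 × 1.75⁴ = 128.4910px
Difference: 128.4910 − 41.9562 = 86.5348px

86.53px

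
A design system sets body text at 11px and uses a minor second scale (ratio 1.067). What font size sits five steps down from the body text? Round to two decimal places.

7.95px

A modular type scale is a geometric sequence: sizeₙ = base × rⁿ.
11.0 ÷ 1.067⁵ = 11.0 ÷ 1.38300 ≈ 7.95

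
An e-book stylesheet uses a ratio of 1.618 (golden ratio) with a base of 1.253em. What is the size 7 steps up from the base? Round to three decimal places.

A modular type scale is a geometric sequence: sizeₙ = base × rⁿ.
1.253 × 1.618⁷ = 1.253 × 29.03017 ≈ 36.375

36.375em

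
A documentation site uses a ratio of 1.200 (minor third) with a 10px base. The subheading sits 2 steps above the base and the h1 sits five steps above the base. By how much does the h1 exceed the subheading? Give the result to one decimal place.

10.5px

Step 2: 10.0 × 1.200² = 14.400px
Step 5: 10.0 × 1.200⁵ = 24.883px
Difference: 24.883 − 14.400 = 10.483px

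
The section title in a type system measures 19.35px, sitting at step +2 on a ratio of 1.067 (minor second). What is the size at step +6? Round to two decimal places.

Moving from step +2 to step +6 is 4 steps up, so multiply by r⁴.
19.35 × 1.067⁴ = 19.35 × 1.29616 ≈ 25.081

25.08px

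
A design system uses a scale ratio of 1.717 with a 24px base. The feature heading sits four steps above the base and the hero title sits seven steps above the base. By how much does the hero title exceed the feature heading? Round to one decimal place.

847.3px

Step 4: 24.0 × 1.717⁴ = 208.589px
Step 7: 24.0 × 1.717⁷ = 1055.853px
Difference: 1055.853 − 208.589 = 847.264px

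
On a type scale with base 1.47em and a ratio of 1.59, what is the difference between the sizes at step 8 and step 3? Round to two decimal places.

Step 3: 1.47 × 1.59³ = 5.9089em
Step 8: 1.47 × 1.59⁸ = 60.0474em
Difference: 60.0474 − 5.9089 = 54.1385em

54.14em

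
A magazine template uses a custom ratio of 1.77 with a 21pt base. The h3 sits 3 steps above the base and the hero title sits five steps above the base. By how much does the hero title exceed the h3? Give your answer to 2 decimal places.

248.38pt

Step 3: 21.0 × 1.77³ = 116.4499pt
Step 5: 21.0 × 1.77⁵ = 364.8259pt
Difference: 364.8259 − 116.4499 = 248.3760pt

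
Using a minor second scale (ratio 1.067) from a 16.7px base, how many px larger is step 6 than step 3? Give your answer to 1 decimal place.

Step 3: 16.7 × 1.067³ = 20.287px
Step 6: 16.7 × 1.067⁶ = 24.644px
Difference: 24.644 − 20.287 = 4.357px

4.4px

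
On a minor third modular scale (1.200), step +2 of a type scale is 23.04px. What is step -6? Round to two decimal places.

23.04 ÷ 1.200⁸ = 23.04 ÷ 4.29982 ≈ 5.358

5.36px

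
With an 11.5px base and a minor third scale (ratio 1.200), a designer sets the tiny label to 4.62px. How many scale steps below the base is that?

1.200ⁿ = 11.5 / 4.62 = 2.4892
n = ln(2.4892) / ln(1.200) = 0.9120 / 0.1823 ≈ 5.00

5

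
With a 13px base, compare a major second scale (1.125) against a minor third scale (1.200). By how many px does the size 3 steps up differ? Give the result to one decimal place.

4.0px

Major second: 13.0 × 1.125³ = 18.510px
Minor third: 13.0 × 1.200³ = 22.464px
Difference: 22.464 − 18.510 = 3.954px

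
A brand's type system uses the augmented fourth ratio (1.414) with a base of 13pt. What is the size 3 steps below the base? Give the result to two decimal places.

Each step on a modular scale multiplies by the ratio, so the size n steps from the base is base × ratioⁿ.
13.0 ÷ 1.414³ = 13.0 ÷ 2.82715 ≈ 4.60

4.60pt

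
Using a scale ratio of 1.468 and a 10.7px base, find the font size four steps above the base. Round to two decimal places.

49.69px

A modular type scale is a geometric sequence: sizeₙ = base × rⁿ.
10.7 × 1.468⁴ = 10.7 × 4.64413 ≈ 49.69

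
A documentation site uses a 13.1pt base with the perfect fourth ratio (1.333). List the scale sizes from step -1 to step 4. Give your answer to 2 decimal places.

Step -1: 13.1 ÷ 1.333 = 9.83
Step 0: 13.1pt
Step 1: 13.1 × 1.333 = 17.46
Step 2: 13.1 × 1.333² = 23.28
Step 3: 13.1 × 1.333³ = 31.03
Step 4: 13.1 × 1.333⁴ = 41.36

9.83pt, 13.10pt, 17.46pt, 23.28pt, 31.03pt, 41.36pt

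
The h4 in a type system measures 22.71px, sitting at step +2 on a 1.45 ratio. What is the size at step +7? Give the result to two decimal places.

145.57px

22.71 × 1.45⁵ = 22.71 × 6.40973 ≈ 145.565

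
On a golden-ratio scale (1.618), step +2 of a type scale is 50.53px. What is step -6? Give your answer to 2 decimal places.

1.08px

50.53 ÷ 1.618⁸ = 50.53 ÷ 46.97082 ≈ 1.076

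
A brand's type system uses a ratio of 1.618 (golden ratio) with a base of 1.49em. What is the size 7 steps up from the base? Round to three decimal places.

43.255em

A modular type scale is a geometric sequence: sizeₙ = base × rⁿ.
1.49 × 1.618⁷ = 1.49 × 29.03017 ≈ 43.255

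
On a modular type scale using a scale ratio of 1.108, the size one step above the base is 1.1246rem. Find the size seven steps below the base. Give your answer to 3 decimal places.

Moving from step +1 to step -7 is 8 steps down, so divide by r⁸.
1.1246 ÷ 1.108⁸ = 1.1246 ÷ 2.27153 ≈ 0.495

0.495rem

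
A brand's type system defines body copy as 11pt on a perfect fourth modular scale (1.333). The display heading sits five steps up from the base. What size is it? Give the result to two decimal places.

46.30pt

Every step multiplies by the scale ratio.
11.0 × 1.333⁵ = 11.0 × 4.20873 ≈ 46.30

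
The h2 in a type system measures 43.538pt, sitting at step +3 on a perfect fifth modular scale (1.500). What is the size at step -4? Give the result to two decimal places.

2.55pt

43.538 ÷ 1.500⁷ = 43.538 ÷ 17.08594 ≈ 2.548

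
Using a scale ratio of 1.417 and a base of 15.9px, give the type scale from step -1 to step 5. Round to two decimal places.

11.22px, 15.90px, 22.53px, 31.93px, 45.24px, 64.10px, 90.83px

Step -1: 15.9 ÷ 1.417 = 11.22
Step 0: 15.9px
Step 1: 15.9 × 1.417 = 22.53
Step 2: 15.9 × 1.417² = 31.93
Step 3: 15.9 × 1.417³ = 45.24
Step 4: 15.9 × 1.417⁴ = 64.10
Step 5: 15.9 × 1.417⁵ = 90.83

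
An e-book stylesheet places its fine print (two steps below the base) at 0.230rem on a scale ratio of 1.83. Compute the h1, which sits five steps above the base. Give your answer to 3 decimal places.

15.808rem

Moving from step -2 to step +5 is 7 steps up, so multiply by r⁷.
0.230 × 1.83⁷ = 0.230 × 68.73179 ≈ 15.808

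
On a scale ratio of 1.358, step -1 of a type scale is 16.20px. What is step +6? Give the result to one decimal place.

138.0px

The gap is 6 − (-1) = 7 steps, so the factor is 1.358^7.
16.20 × 1.358⁷ = 16.20 × 8.51723 ≈ 137.979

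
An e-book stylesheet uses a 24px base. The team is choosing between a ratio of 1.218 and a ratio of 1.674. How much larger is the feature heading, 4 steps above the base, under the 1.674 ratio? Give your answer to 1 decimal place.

135.6px

At 1.218: 24.0 × 1.218⁴ = 52.820px
At 1.674: 24.0 × 1.674⁴ = 188.466px
Difference: 188.466 − 52.820 = 135.646px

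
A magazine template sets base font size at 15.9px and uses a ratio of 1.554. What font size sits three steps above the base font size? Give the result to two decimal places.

Each step on a modular scale multiplies by the ratio, so the size n steps from the base is base × ratioⁿ.
15.9 × 1.554³ = 15.9 × 3.75278 ≈ 59.67

59.67px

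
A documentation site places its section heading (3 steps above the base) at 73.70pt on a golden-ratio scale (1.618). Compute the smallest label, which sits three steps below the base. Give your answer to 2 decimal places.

The gap is -3 − (3) = -6 steps, so the factor is 1.618^-6.
73.70 ÷ 1.618⁶ = 73.70 ÷ 17.94201 ≈ 4.108

4.11pt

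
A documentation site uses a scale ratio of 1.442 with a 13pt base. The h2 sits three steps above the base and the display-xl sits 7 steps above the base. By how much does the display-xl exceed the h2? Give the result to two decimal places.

Step 3: 13.0 × 1.442³ = 38.9798pt
Step 7: 13.0 × 1.442⁷ = 168.5389pt
Difference: 168.5389 − 38.9798 = 129.5591pt

129.56pt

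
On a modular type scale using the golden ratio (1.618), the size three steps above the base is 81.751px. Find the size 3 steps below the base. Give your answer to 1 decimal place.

81.751 ÷ 1.618⁶ = 81.751 ÷ 17.94201 ≈ 4.556

4.6px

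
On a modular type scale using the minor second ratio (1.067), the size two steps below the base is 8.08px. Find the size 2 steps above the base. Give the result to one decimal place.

10.5px

Moving from step -2 to step +2 is 4 steps up, so multiply by r⁴.
8.08 × 1.067⁴ = 8.08 × 1.29616 ≈ 10.473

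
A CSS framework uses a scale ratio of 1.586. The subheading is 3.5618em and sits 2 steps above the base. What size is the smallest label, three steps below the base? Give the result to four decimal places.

0.3549em

The gap is -3 − (2) = -5 steps, so the factor is 1.586^-5.
3.5618 ÷ 1.586⁵ = 3.5618 ÷ 10.03497 ≈ 0.3549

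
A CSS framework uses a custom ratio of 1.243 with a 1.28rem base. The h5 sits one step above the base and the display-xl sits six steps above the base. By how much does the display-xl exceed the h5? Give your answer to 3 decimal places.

3.130rem

Step 1: 1.28 × 1.243 = 1.59104rem
Step 6: 1.28 × 1.243⁶ = 4.72103rem
Difference: 4.72103 − 1.59104 = 3.12999rem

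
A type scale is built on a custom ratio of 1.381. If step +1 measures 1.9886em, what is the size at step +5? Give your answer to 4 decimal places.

7.2331em

The gap is 5 − (1) = 4 steps, so the factor is 1.381^4.
1.9886 × 1.381⁴ = 1.9886 × 3.63726 ≈ 7.2331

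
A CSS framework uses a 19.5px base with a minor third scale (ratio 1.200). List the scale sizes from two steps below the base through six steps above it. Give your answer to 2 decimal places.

Step -2: 19.5 ÷ 1.200² = 13.54
Step -1: 19.5 ÷ 1.200 = 16.25
Step 0: 19.5px
Step 1: 19.5 × 1.200 = 23.40
Step 2: 19.5 × 1.200² = 28.08
Step 3: 19.5 × 1.200³ = 33.70
Step 4: 19.5 × 1.200⁴ = 40.44
Step 5: 19.5 × 1.200⁵ = 48.52
Step 6: 19.5 × 1.200⁶ = 58.23

13.54px, 16.25px, 19.50px, 23.40px, 28.08px, 33.70px, 40.44px, 48.52px, 58.23px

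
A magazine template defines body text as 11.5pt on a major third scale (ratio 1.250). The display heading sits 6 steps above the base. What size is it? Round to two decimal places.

43.87pt

11.5 × 1.250⁶ = 11.5 × 3.81470 ≈ 43.87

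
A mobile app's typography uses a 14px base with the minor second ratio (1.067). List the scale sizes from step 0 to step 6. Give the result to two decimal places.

14.00px, 14.94px, 15.94px, 17.01px, 18.15px, 19.36px, 20.66px

Step 0: 14px
Step 1: 14.0 × 1.067 = 14.94
Step 2: 14.0 × 1.067² = 15.94
Step 3: 14.0 × 1.067³ = 17.01
Step 4: 14.0 × 1.067⁴ = 18.15
Step 5: 14.0 × 1.067⁵ = 19.36
Step 6: 14.0 × 1.067⁶ = 20.66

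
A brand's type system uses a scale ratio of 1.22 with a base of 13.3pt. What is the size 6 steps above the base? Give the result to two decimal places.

43.85pt

13.3 × 1.22⁶ = 13.3 × 3.29730 ≈ 43.85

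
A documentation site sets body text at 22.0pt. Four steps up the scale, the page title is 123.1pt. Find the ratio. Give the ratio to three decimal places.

The ratio satisfies 22.0 × r⁴ = 123.1, so r = (123.1 / 22.0)^(1/4).
r = 5.5955^(1/4) ≈ 1.5380

1.538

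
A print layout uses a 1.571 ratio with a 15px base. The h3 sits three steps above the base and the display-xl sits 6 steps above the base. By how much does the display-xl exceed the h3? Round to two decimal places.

Step 3: 15.0 × 1.571³ = 58.1594px
Step 6: 15.0 × 1.571⁶ = 225.5009px
Difference: 225.5009 − 58.1594 = 167.3415px

167.34px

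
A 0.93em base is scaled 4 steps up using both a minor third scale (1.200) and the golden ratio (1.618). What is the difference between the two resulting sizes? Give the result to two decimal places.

Minor third: 0.93 × 1.200⁴ = 1.9284em
Golden ratio: 0.93 × 1.618⁴ = 6.3738em
Difference: 6.3738 − 1.9284 = 4.4454em

4.45em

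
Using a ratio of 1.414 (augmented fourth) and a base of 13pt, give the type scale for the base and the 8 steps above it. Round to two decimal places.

13.00pt, 18.38pt, 25.99pt, 36.75pt, 51.97pt, 73.48pt, 103.91pt, 146.92pt, 207.75pt

Step 0: 13pt
Step 1: 13.0 × 1.414 = 18.38
Step 2: 13.0 × 1.414² = 25.99
Step 3: 13.0 × 1.414³ = 36.75
Step 4: 13.0 × 1.414⁴ = 51.97
Step 5: 13.0 × 1.414⁵ = 73.48
Step 6: 13.0 × 1.414⁶ = 103.91
Step 7: 13.0 × 1.414⁷ = 146.92
Step 8: 13.0 × 1.414⁸ = 207.75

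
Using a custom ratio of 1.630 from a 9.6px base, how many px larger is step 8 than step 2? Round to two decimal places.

452.87px

Step 2: 9.6 × 1.630² = 25.5062px
Step 8: 9.6 × 1.630⁸ = 478.3790px
Difference: 478.3790 − 25.5062 = 452.8728px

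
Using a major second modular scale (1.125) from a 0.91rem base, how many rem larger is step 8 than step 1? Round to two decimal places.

1.31rem

Step 1: 0.91 × 1.125 = 1.0237rem
Step 8: 0.91 × 1.125⁸ = 2.3349rem
Difference: 2.3349 − 1.0237 = 1.3112rem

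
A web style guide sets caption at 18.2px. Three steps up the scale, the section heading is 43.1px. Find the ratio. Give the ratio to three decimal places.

The ratio satisfies 18.2 × r³ = 43.1, so r = (43.1 / 18.2)^(1/3).
r = 2.3681^(1/3) ≈ 1.3329

1.333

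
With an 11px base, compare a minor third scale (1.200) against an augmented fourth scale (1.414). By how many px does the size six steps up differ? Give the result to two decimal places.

55.07px

Minor third: 11.0 × 1.200⁶ = 32.8458px
Augmented fourth: 11.0 × 1.414⁶ = 87.9203px
Difference: 87.9203 − 32.8458 = 55.0745px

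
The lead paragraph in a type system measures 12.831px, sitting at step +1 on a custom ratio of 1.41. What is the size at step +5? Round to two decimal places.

50.72px

The gap is 5 − (1) = 4 steps, so the factor is 1.41^4.
12.831 × 1.41⁴ = 12.831 × 3.95254 ≈ 50.715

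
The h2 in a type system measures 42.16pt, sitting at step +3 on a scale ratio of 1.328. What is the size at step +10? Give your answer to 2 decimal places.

The gap is 10 − (3) = 7 steps, so the factor is 1.328^7.
42.16 × 1.328⁷ = 42.16 × 7.28428 ≈ 307.105

307.11pt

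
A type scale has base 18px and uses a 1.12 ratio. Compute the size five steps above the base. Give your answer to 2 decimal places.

31.72px

Every step multiplies by the scale ratio.
18.0 × 1.12⁵ = 18.0 × 1.76234 ≈ 31.72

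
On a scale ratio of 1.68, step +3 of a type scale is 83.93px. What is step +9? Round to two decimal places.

83.93 × 1.68⁶ = 83.93 × 22.48307 ≈ 1887.004

1887.00px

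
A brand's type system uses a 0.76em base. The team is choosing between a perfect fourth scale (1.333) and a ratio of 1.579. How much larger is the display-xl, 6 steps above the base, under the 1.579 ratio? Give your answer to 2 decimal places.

Perfect fourth: 0.76 × 1.333⁶ = 4.2638em
At 1.579: 0.76 × 1.579⁶ = 11.7789em
Difference: 11.7789 − 4.2638 = 7.5151em

7.52em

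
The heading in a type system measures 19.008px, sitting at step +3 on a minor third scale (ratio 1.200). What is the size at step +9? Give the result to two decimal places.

56.76px

19.008 × 1.200⁶ = 19.008 × 2.98598 ≈ 56.758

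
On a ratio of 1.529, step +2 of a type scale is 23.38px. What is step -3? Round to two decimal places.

2.80px

23.38 ÷ 1.529⁵ = 23.38 ÷ 8.35675 ≈ 2.798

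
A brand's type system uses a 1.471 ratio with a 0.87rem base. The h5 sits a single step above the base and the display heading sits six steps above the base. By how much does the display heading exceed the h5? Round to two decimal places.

Step 1: 0.87 × 1.471 = 1.2798rem
Step 6: 0.87 × 1.471⁶ = 8.8145rem
Difference: 8.8145 − 1.2798 = 7.5347rem

7.53rem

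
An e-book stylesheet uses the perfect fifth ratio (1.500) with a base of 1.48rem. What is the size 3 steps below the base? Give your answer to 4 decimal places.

0.4385rem

Every step multiplies by the scale ratio.
1.48 ÷ 1.500³ = 1.48 ÷ 3.37500 ≈ 0.4385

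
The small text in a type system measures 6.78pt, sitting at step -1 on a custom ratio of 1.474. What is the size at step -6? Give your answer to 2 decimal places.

The gap is -6 − (-1) = -5 steps, so the factor is 1.474^-5.
6.78 ÷ 1.474⁵ = 6.78 ÷ 6.95805 ≈ 0.974

0.97pt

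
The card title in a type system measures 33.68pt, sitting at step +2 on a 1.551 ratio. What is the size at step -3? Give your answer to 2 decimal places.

33.68 ÷ 1.551⁵ = 33.68 ÷ 8.97551 ≈ 3.752

3.75pt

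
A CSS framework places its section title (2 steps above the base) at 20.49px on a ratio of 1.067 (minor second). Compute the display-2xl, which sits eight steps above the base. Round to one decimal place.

30.2px

Moving from step +2 to step +8 is 6 steps up, so multiply by r⁶.
20.49 × 1.067⁶ = 20.49 × 1.47566 ≈ 30.236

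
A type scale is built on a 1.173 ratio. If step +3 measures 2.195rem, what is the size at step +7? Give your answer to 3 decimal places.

2.195 × 1.173⁴ = 2.195 × 1.89318 ≈ 4.156

4.156rem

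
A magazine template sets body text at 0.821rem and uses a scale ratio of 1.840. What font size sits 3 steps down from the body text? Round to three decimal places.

Each step on a modular scale multiplies by the ratio, so the size n steps from the base is base × ratioⁿ.
0.821 ÷ 1.840³ = 0.821 ÷ 6.22950 ≈ 0.132

0.132rem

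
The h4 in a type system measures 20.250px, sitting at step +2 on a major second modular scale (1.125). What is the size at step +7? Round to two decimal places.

Moving from step +2 to step +7 is 5 steps up, so multiply by r⁵.
20.250 × 1.125⁵ = 20.250 × 1.80203 ≈ 36.491

36.49px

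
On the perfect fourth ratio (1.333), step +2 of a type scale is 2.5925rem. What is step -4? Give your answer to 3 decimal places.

0.462rem

Moving from step +2 to step -4 is 6 steps down, so divide by r⁶.
2.5925 ÷ 1.333⁶ = 2.5925 ÷ 5.61023 ≈ 0.462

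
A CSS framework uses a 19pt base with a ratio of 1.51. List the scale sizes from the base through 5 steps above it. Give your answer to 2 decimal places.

Step 0: 19pt
Step 1: 19.0 × 1.51 = 28.69
Step 2: 19.0 × 1.51² = 43.32
Step 3: 19.0 × 1.51³ = 65.42
Step 4: 19.0 × 1.51⁴ = 98.78
Step 5: 19.0 × 1.51⁵ = 149.16

19.00pt, 28.69pt, 43.32pt, 65.42pt, 98.78pt, 149.16pt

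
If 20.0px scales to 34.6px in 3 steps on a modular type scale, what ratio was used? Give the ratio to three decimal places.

r³ = 34.6 / 20.0, so r = (34.6/20.0)^(1/3).
r = 1.7300^(1/3) ≈ 1.2005

1.200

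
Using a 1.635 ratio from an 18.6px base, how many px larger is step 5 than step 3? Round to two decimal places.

136.03px

Step 3: 18.6 × 1.635³ = 81.2954px
Step 5: 18.6 × 1.635⁵ = 217.3210px
Difference: 217.3210 − 81.2954 = 136.0256px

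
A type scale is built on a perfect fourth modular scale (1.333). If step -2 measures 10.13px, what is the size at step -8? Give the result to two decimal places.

Moving from step -2 to step -8 is 6 steps down, so divide by r⁶.
10.13 ÷ 1.333⁶ = 10.13 ÷ 5.61023 ≈ 1.806

1.81px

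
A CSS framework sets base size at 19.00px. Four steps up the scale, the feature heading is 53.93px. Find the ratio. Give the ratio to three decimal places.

The ratio satisfies 19.00 × r⁴ = 53.93, so r = (53.93 / 19.00)^(1/4).
r = 2.8384^(1/4) ≈ 1.2980

1.298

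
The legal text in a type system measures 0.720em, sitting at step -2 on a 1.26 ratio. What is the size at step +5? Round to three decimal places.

0.720 × 1.26⁷ = 0.720 × 5.04190 ≈ 3.630

3.630em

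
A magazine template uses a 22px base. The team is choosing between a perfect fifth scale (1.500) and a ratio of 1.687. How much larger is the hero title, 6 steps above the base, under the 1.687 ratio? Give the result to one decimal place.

256.5px

Perfect fifth: 22.0 × 1.500⁶ = 250.594px
At 1.687: 22.0 × 1.687⁶ = 507.123px
Difference: 507.123 − 250.594 = 256.529px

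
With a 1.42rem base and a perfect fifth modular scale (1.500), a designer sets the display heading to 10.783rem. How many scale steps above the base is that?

1.500ⁿ = 10.783 / 1.42 = 7.5937
n = ln(7.5937) / ln(1.500) = 2.0273 / 0.4055 ≈ 5.00

5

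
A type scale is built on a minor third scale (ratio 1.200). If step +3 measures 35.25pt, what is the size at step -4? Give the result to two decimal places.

35.25 ÷ 1.200⁷ = 35.25 ÷ 3.58318 ≈ 9.838

9.84pt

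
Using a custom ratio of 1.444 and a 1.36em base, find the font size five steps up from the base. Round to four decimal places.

8.5384em

Every step multiplies by the scale ratio.
1.36 × 1.444⁵ = 1.36 × 6.27821 ≈ 8.5384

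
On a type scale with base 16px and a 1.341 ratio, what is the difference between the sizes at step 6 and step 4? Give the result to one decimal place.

Step 4: 16.0 × 1.341⁴ = 51.741px
Step 6: 16.0 × 1.341⁶ = 93.045px
Difference: 93.045 − 51.741 = 41.304px

41.3px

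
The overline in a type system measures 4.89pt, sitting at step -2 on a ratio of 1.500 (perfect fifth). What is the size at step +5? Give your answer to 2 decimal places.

The gap is 5 − (-2) = 7 steps, so the factor is 1.500^7.
4.89 × 1.500⁷ = 4.89 × 17.08594 ≈ 83.550

83.55pt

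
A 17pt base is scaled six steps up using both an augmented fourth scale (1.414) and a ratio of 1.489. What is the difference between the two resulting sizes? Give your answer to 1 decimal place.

Augmented fourth: 17.0 × 1.414⁶ = 135.877pt
At 1.489: 17.0 × 1.489⁶ = 185.275pt
Difference: 185.275 − 135.877 = 49.398pt

49.4pt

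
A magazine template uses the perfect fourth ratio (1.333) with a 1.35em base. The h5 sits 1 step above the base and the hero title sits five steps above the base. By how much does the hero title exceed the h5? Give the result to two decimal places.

3.88em

Step 1: 1.35 × 1.333 = 1.7995em
Step 5: 1.35 × 1.333⁵ = 5.6818em
Difference: 5.6818 − 1.7995 = 3.8823em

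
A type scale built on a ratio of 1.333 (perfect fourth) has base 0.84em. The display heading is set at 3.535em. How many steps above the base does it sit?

1.333ⁿ = 3.535 / 0.84 = 4.2083
n = ln(4.2083) / ln(1.333) = 1.4371 / 0.2874 ≈ 5.00

5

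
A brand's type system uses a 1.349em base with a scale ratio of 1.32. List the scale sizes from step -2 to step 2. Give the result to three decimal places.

0.774em, 1.022em, 1.349em, 1.781em, 2.350em

Step -2: 1.349 ÷ 1.32² = 0.774
Step -1: 1.349 ÷ 1.32 = 1.022
Step 0: 1.349em
Step 1: 1.349 × 1.32 = 1.781
Step 2: 1.349 × 1.32² = 2.350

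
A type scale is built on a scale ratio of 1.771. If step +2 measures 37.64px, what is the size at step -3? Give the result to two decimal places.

2.16px

Moving from step +2 to step -3 is 5 steps down, so divide by r⁵.
37.64 ÷ 1.771⁵ = 37.64 ÷ 17.42179 ≈ 2.161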